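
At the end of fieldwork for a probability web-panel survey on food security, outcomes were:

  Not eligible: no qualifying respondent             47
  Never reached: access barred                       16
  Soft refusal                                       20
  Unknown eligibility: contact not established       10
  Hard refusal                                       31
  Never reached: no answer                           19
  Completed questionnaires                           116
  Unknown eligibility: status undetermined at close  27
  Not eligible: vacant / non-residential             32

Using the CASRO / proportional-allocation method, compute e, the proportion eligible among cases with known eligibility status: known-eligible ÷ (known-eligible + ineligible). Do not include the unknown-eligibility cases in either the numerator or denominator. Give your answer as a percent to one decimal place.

71.9%

Declined to participate = 31 + 20 = 51
No answer / not reached = 19 + 16 = 35
Undetermined eligibility = 10 + 27 = 37
Out of scope = 47 + 32 = 79
Eligible (known) → 116 + 51 + 35 = 202
e = 202 / (202 + 79) = 202 / 281 = 0.7189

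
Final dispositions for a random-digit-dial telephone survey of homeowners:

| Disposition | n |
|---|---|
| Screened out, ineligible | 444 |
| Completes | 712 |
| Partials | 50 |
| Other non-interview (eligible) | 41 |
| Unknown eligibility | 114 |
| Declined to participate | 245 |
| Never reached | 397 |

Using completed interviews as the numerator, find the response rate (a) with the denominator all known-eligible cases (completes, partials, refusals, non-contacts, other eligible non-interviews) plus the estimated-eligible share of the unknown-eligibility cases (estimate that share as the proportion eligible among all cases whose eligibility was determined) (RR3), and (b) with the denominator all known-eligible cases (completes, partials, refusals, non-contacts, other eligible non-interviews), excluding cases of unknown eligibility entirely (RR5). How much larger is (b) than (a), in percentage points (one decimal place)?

Num → 712
Eligible (known) → 712 + 50 + 245 + 397 + 41 = 1445
e = 1445 / (1445 + 444) = 1445 / 1889 = 0.7650
Estimated eligible among unknowns → 0.7650 × 114 = 87.21
Denom → 1445 + 87.21 = 1532.21
RR3 = 712 / 1532.21 = 0.4647
Denom → 712 + 50 + 245 + 397 + 41 = 1445
RR5 = 712 / 1445 = 0.4927
Difference = 49.27 − 46.47 = 2.80 percentage points

2.8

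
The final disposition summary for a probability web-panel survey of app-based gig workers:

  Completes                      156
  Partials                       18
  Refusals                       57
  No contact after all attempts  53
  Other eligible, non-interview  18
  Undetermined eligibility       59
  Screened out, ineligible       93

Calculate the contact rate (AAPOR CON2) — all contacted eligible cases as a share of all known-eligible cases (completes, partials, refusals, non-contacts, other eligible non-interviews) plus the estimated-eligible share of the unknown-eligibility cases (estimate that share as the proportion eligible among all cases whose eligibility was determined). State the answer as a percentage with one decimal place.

71.7%

Numerator: 156 + 18 + 57 + 18 = 249
Eligible (known): 156 + 18 + 57 + 53 + 18 = 302
e = 302 / (302 + 93) = 302 / 395 = 0.7646
e × U: 0.7646 × 59 = 45.11
Base: 302 + 45.11 = 347.11
CON2 = 249 / 347.11 = 0.7174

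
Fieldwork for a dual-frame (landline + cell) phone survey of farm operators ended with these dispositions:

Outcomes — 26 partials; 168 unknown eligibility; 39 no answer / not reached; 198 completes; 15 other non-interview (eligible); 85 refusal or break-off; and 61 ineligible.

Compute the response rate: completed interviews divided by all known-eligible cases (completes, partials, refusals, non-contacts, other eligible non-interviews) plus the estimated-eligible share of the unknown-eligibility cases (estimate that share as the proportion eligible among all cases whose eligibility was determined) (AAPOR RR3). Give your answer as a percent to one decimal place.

Top = 198
Eligible (known) = 198 + 26 + 85 + 39 + 15 = 363
e = 363 / (363 + 61) = 363 / 424 = 0.8561
Estimated eligible among unknowns = 0.8561 × 168 = 143.82
Denom = 363 + 143.82 = 506.82
RR3 = 198 / 506.82 = 0.3907

39.1%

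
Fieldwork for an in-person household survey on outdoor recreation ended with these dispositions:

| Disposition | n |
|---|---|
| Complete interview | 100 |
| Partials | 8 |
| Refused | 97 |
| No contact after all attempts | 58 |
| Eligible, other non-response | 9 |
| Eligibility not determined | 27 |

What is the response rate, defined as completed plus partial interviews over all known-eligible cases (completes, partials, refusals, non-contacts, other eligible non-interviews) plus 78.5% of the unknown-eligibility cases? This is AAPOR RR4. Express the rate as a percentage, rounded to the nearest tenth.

36.8%

Numerator: 100 + 8 = 108
Known eligible: 100 + 8 + 97 + 58 + 9 = 272
e × U: 0.7850 × 27 = 21.20
Base: 272 + 21.20 = 293.20
RR4 = 108 / 293.20 = 0.3683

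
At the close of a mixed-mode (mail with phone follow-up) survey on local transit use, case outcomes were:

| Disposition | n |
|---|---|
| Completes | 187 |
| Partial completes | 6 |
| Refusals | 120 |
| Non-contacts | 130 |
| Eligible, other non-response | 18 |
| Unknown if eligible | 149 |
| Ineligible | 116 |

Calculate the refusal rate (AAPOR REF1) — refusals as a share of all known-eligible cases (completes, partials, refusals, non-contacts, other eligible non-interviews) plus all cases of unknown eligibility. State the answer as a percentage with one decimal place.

Top → 120
Base → 187 + 6 + 120 + 130 + 18 + 149 = 610
REF1 = 120 / 610 = 0.1967

19.7%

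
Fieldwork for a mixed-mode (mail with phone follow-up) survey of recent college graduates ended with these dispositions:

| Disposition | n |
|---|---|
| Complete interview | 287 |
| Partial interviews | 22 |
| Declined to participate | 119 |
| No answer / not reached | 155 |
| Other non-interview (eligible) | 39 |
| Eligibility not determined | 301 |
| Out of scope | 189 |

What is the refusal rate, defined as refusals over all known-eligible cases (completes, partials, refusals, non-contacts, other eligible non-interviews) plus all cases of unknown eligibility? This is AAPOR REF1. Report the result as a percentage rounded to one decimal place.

Top: 119
Base: 287 + 22 + 119 + 155 + 39 + 301 = 923
REF1 = 119 / 923 = 0.1289

12.9%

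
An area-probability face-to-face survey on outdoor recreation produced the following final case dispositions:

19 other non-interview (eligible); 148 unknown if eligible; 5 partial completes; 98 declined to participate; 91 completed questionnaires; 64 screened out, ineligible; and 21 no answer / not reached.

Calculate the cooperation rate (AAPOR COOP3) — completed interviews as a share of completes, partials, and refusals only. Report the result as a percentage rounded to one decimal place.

46.9%

Num → 91
Denom → 91 + 5 + 98 = 194
COOP3 = 91 / 194 = 0.4691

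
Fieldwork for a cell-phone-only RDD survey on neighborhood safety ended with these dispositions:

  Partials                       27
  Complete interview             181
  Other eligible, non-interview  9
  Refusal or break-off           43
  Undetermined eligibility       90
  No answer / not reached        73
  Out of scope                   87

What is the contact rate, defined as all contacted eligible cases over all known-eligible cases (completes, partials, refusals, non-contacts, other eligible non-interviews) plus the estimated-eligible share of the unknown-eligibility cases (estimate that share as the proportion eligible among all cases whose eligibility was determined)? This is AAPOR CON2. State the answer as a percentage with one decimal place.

64.3%

Top: 181 + 27 + 43 + 9 = 260
Determined eligible: 181 + 27 + 43 + 73 + 9 = 333
e = 333 / (333 + 87) = 333 / 420 = 0.7929
e × U: 0.7929 × 90 = 71.36
Denom: 333 + 71.36 = 404.36
CON2 = 260 / 404.36 = 0.6430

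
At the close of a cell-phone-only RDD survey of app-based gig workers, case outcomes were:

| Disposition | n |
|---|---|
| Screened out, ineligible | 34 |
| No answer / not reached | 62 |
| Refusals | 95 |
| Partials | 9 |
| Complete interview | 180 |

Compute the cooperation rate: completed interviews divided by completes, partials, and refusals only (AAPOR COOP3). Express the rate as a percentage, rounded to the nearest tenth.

63.4%

Numerator = 180
Denom = 180 + 9 + 95 = 284
COOP3 = 180 / 284 = 0.6338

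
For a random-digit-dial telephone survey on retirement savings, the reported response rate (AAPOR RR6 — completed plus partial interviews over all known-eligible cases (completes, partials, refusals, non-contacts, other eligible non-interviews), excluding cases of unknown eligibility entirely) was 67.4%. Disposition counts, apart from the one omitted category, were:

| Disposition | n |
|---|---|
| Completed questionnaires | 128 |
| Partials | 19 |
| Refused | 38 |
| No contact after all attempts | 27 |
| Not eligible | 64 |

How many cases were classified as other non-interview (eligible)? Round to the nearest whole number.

6

Top: 128 + 19 = 147
RR6 = 147 / D = 0.674
D = 147 / 0.674 = 218.1
Remaining denominator categories sum to 212
other non-interview (eligible) = 218.1 − 212 ≈ 6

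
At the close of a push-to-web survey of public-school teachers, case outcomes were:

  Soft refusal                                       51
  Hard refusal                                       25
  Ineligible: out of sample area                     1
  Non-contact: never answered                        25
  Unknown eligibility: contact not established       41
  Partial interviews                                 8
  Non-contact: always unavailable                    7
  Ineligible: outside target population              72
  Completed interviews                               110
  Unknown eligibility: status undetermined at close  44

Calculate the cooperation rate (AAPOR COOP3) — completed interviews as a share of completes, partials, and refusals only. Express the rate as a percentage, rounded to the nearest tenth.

Refused = 25 + 51 = 76
No contact after all attempts = 25 + 7 = 32
Undetermined eligibility = 41 + 44 = 85
Not eligible = 72 + 1 = 73
Numerator → 110
Denominator → 110 + 8 + 76 = 194
COOP3 = 110 / 194 = 0.5670

56.7%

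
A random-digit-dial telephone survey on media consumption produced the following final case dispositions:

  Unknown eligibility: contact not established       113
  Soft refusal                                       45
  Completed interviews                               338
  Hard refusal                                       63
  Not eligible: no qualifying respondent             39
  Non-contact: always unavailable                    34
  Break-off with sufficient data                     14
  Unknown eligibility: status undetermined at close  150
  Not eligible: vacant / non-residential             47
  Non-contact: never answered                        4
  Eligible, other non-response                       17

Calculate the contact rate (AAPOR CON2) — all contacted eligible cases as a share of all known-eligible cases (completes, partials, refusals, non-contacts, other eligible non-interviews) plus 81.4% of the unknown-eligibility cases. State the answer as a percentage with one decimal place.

65.4%

Declined to participate = 63 + 45 = 108
Never reached = 4 + 34 = 38
Unknown if eligible = 113 + 150 = 263
Ineligible = 39 + 47 = 86
Num: 338 + 14 + 108 + 17 = 477
Known eligible: 338 + 14 + 108 + 38 + 17 = 515
e × U: 0.8140 × 263 = 214.08
Denominator: 515 + 214.08 = 729.08
CON2 = 477 / 729.08 = 0.6542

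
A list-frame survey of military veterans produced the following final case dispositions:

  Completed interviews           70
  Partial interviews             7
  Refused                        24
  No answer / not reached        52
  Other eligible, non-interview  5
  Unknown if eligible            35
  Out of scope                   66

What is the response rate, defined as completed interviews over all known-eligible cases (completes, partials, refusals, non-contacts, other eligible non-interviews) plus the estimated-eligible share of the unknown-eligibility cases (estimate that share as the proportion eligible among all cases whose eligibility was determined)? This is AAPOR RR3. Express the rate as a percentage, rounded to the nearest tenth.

Numerator = 70
Eligible (known) = 70 + 7 + 24 + 52 + 5 = 158
e = 158 / (158 + 66) = 158 / 224 = 0.7054
e × U = 0.7054 × 35 = 24.69
Denominator = 158 + 24.69 = 182.69
RR3 = 70 / 182.69 = 0.3832

38.3%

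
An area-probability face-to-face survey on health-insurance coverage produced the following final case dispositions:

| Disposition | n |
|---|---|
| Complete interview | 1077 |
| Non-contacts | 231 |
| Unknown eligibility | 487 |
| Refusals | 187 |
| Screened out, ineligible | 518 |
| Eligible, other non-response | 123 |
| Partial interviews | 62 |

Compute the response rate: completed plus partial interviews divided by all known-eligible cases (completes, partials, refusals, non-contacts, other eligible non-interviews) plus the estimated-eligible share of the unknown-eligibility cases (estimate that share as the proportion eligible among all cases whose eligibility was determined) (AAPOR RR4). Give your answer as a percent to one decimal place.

55.5%

Top → 1077 + 62 = 1139
Eligible (known) → 1077 + 62 + 187 + 231 + 123 = 1680
e = 1680 / (1680 + 518) = 1680 / 2198 = 0.7643
Eligible share of unknowns → 0.7643 × 487 = 372.21
Denom → 1680 + 372.21 = 2052.21
RR4 = 1139 / 2052.21 = 0.5550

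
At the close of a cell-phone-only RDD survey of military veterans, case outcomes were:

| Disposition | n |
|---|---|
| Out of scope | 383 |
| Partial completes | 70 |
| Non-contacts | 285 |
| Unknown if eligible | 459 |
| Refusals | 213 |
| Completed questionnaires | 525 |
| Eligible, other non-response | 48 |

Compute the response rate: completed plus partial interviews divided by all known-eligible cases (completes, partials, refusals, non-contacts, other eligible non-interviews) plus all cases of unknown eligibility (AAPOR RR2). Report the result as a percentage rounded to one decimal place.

37.2%

Top → 525 + 70 = 595
Base → 525 + 70 + 213 + 285 + 48 + 459 = 1600
RR2 = 595 / 1600 = 0.3719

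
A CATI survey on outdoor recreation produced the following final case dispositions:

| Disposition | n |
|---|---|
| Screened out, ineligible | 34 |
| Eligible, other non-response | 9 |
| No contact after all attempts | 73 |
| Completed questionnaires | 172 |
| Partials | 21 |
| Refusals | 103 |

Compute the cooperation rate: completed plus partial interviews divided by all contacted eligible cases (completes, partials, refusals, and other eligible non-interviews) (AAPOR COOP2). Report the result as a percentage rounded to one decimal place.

Numerator = 172 + 21 = 193
Denominator = 172 + 21 + 103 + 9 = 305
COOP2 = 193 / 305 = 0.6328

63.3%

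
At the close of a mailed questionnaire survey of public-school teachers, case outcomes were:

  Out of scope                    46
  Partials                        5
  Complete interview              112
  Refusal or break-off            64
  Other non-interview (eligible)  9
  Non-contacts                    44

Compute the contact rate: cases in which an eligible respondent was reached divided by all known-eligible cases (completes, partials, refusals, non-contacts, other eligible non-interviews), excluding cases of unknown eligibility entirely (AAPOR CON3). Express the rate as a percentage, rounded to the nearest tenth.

Num: 112 + 5 + 64 + 9 = 190
Base: 112 + 5 + 64 + 44 + 9 = 234
CON3 = 190 / 234 = 0.8120

81.2%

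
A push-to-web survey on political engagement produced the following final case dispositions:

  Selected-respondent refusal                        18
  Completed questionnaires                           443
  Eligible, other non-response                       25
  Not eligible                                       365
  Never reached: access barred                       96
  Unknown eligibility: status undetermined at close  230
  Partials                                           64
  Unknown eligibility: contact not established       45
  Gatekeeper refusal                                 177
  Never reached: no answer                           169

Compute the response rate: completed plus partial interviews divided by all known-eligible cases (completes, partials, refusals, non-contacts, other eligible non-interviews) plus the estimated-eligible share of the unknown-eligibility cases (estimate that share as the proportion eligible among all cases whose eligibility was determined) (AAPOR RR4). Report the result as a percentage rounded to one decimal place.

42.5%

Refused = 177 + 18 = 195
No answer / not reached = 169 + 96 = 265
Unknown if eligible = 45 + 230 = 275
Numerator: 443 + 64 = 507
Eligible (known): 443 + 64 + 195 + 265 + 25 = 992
e = 992 / (992 + 365) = 992 / 1357 = 0.7310
Eligible share of unknowns: 0.7310 × 275 = 201.03
Denom: 992 + 201.03 = 1193.03
RR4 = 507 / 1193.03 = 0.4250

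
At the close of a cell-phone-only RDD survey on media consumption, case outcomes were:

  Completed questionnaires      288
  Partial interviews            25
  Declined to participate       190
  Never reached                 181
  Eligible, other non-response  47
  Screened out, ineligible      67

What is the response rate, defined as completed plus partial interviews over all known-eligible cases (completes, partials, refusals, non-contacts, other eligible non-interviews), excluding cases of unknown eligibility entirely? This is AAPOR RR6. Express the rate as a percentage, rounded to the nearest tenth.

42.8%

Numerator → 288 + 25 = 313
Base → 288 + 25 + 190 + 181 + 47 = 731
RR6 = 313 / 731 = 0.4282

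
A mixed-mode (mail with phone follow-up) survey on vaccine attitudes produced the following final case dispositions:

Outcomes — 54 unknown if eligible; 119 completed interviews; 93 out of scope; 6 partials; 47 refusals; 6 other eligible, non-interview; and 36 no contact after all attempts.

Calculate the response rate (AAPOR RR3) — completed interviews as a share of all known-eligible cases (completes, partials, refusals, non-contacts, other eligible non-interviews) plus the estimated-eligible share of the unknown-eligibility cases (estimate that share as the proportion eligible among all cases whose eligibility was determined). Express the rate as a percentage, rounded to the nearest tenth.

Num: 119
Determined eligible: 119 + 6 + 47 + 36 + 6 = 214
e = 214 / (214 + 93) = 214 / 307 = 0.6971
Estimated eligible among unknowns: 0.6971 × 54 = 37.64
Base: 214 + 37.64 = 251.64
RR3 = 119 / 251.64 = 0.4729

47.3%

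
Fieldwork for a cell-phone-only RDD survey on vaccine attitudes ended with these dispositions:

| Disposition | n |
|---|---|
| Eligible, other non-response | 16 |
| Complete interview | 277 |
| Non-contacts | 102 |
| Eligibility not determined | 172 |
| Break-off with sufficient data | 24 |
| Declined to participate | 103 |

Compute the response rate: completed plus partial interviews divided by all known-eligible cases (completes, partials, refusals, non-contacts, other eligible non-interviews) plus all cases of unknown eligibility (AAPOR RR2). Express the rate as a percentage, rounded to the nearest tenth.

43.4%

Top: 277 + 24 = 301
Denominator: 277 + 24 + 103 + 102 + 16 + 172 = 694
RR2 = 301 / 694 = 0.4337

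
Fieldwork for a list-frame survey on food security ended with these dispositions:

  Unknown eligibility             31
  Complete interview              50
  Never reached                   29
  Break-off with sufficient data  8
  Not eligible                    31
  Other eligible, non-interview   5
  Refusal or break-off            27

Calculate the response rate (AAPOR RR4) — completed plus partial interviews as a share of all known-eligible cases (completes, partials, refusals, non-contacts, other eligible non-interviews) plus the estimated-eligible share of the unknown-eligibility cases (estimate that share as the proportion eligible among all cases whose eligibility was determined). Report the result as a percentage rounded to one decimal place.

40.4%

Num = 50 + 8 = 58
Known eligible = 50 + 8 + 27 + 29 + 5 = 119
e = 119 / (119 + 31) = 119 / 150 = 0.7933
e × U = 0.7933 × 31 = 24.59
Denom = 119 + 24.59 = 143.59
RR4 = 58 / 143.59 = 0.4039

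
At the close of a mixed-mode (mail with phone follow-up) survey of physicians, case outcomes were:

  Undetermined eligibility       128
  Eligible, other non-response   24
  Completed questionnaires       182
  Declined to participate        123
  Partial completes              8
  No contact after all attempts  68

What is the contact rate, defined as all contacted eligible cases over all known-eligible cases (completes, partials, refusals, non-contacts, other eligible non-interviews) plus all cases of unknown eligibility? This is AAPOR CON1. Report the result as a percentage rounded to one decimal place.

Numerator → 182 + 8 + 123 + 24 = 337
Denom → 182 + 8 + 123 + 68 + 24 + 128 = 533
CON1 = 337 / 533 = 0.6323

63.2%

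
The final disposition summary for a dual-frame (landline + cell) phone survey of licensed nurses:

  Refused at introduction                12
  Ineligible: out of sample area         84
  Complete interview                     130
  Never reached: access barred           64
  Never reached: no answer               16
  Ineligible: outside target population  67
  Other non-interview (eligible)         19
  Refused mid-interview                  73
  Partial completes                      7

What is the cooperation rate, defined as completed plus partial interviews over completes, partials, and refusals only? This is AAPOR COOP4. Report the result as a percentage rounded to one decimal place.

61.7%

Declined to participate = 12 + 73 = 85
Never reached = 16 + 64 = 80
Ineligible = 67 + 84 = 151
Top = 130 + 7 = 137
Base = 130 + 7 + 85 = 222
COOP4 = 137 / 222 = 0.6171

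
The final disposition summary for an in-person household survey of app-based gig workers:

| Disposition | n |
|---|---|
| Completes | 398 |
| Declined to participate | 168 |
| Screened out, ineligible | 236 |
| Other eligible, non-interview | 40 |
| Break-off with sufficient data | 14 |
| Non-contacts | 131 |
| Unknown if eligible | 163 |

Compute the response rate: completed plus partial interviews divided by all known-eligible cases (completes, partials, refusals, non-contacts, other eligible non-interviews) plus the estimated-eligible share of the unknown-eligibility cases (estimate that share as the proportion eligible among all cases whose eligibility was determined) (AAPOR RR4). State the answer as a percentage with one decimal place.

Num = 398 + 14 = 412
Known eligible = 398 + 14 + 168 + 131 + 40 = 751
e = 751 / (751 + 236) = 751 / 987 = 0.7609
e × U = 0.7609 × 163 = 124.03
Denominator = 751 + 124.03 = 875.03
RR4 = 412 / 875.03 = 0.4708

47.1%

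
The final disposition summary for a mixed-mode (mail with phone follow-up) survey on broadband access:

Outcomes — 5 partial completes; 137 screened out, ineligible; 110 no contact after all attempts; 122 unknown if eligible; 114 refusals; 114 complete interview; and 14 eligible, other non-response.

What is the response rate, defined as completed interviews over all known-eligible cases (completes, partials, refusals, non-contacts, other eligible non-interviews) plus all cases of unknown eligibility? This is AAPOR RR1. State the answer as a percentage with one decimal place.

23.8%

Top → 114
Denom → 114 + 5 + 114 + 110 + 14 + 122 = 479
RR1 = 114 / 479 = 0.2380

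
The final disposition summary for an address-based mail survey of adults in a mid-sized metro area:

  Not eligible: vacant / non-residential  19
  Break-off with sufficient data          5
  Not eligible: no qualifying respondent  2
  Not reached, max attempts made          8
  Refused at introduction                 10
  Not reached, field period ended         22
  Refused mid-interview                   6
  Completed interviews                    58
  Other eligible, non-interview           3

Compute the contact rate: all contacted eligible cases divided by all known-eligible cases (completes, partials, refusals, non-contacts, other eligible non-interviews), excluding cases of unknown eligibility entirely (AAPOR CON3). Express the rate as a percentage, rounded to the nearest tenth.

Refusals = 10 + 6 = 16
Never reached = 22 + 8 = 30
Ineligible = 2 + 19 = 21
Num = 58 + 5 + 16 + 3 = 82
Denom = 58 + 5 + 16 + 30 + 3 = 112
CON3 = 82 / 112 = 0.7321

73.2%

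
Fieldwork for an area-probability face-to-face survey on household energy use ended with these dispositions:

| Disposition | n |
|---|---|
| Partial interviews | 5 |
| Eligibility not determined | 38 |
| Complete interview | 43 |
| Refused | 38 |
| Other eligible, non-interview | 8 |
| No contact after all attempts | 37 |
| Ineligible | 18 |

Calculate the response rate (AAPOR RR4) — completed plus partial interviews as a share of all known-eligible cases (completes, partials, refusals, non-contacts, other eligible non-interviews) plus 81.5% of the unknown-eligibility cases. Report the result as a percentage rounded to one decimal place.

Numerator: 43 + 5 = 48
Eligible (known): 43 + 5 + 38 + 37 + 8 = 131
Eligible share of unknowns: 0.8150 × 38 = 30.97
Denom: 131 + 30.97 = 161.97
RR4 = 48 / 161.97 = 0.2964

29.6%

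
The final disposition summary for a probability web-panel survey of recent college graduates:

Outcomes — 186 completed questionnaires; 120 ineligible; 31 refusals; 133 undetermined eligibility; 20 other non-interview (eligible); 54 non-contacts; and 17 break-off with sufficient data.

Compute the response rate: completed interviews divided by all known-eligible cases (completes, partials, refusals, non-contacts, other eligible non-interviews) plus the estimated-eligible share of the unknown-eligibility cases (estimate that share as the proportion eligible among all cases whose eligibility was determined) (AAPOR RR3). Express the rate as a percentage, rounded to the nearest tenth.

46.1%

Numerator: 186
Determined eligible: 186 + 17 + 31 + 54 + 20 = 308
e = 308 / (308 + 120) = 308 / 428 = 0.7196
Estimated eligible among unknowns: 0.7196 × 133 = 95.71
Denom: 308 + 95.71 = 403.71
RR3 = 186 / 403.71 = 0.4607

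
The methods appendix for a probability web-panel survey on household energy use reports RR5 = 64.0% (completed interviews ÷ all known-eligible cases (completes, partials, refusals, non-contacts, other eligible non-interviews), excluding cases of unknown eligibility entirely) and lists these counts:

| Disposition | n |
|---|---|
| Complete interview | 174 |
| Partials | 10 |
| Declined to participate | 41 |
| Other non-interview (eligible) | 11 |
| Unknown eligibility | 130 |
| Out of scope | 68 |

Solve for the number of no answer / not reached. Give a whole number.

36

RR5 = 174 / D = 0.640
D = 174 / 0.640 = 271.9
Other denominator terms total 236
no answer / not reached = 271.9 − 236 ≈ 36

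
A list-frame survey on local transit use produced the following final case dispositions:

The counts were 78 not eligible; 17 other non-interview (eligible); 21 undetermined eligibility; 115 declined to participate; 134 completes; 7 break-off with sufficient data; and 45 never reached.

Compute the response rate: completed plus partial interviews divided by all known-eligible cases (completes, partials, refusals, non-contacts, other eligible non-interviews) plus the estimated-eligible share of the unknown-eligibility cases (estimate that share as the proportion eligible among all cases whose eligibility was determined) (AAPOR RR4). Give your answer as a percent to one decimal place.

42.1%

Numerator = 134 + 7 = 141
Known eligible = 134 + 7 + 115 + 45 + 17 = 318
e = 318 / (318 + 78) = 318 / 396 = 0.8030
Eligible share of unknowns = 0.8030 × 21 = 16.86
Denominator = 318 + 16.86 = 334.86
RR4 = 141 / 334.86 = 0.4211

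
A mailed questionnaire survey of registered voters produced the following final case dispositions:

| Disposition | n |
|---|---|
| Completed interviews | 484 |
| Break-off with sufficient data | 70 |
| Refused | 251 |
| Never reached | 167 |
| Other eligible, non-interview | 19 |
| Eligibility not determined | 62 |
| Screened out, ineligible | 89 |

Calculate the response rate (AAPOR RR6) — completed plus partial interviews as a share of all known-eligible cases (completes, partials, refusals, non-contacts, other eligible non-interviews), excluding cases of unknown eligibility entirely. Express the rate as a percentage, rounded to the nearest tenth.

Top = 484 + 70 = 554
Denom = 484 + 70 + 251 + 167 + 19 = 991
RR6 = 554 / 991 = 0.5590

55.9%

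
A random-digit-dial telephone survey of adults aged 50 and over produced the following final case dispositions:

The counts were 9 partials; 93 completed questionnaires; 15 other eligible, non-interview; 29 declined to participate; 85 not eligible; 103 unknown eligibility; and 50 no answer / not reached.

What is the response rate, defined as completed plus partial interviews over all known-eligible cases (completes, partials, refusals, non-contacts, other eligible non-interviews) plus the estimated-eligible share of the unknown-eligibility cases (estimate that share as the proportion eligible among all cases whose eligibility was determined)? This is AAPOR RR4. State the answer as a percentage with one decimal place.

Numerator: 93 + 9 = 102
Eligible (known): 93 + 9 + 29 + 50 + 15 = 196
e = 196 / (196 + 85) = 196 / 281 = 0.6975
Eligible share of unknowns: 0.6975 × 103 = 71.84
Denom: 196 + 71.84 = 267.84
RR4 = 102 / 267.84 = 0.3808

38.1%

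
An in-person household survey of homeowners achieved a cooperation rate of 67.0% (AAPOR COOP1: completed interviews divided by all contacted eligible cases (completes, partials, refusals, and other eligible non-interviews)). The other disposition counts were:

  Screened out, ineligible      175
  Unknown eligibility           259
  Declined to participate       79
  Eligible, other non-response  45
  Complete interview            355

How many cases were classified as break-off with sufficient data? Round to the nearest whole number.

COOP1 = 355 / D = 0.670
D = 355 / 0.670 = 529.9
Other denominator terms total 479
break-off with sufficient data = 529.9 − 479 ≈ 51

51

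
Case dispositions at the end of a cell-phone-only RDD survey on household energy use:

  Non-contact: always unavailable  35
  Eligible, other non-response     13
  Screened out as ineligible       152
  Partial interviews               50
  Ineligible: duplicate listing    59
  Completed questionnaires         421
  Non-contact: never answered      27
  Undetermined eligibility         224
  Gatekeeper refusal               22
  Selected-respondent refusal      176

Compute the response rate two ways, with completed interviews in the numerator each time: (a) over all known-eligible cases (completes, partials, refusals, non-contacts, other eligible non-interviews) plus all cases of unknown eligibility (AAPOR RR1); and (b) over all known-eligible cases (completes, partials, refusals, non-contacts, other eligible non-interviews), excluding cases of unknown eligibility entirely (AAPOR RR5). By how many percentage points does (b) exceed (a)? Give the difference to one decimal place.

13.1

Refused = 22 + 176 = 198
Non-contacts = 27 + 35 = 62
Not eligible = 152 + 59 = 211
Num → 421
Base → 421 + 50 + 198 + 62 + 13 + 224 = 968
RR1 = 421 / 968 = 0.4349
Base → 421 + 50 + 198 + 62 + 13 = 744
RR5 = 421 / 744 = 0.5659
Difference = 56.59 − 43.49 = 13.10 percentage points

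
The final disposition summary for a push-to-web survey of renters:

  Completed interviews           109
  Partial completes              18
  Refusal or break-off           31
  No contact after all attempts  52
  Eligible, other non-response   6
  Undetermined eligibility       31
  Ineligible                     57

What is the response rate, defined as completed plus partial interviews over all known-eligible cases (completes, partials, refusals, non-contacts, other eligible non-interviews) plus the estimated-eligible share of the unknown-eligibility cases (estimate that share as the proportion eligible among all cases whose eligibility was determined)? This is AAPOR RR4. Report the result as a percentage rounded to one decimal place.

Numerator = 109 + 18 = 127
Determined eligible = 109 + 18 + 31 + 52 + 6 = 216
e = 216 / (216 + 57) = 216 / 273 = 0.7912
Estimated eligible among unknowns = 0.7912 × 31 = 24.53
Base = 216 + 24.53 = 240.53
RR4 = 127 / 240.53 = 0.5280

52.8%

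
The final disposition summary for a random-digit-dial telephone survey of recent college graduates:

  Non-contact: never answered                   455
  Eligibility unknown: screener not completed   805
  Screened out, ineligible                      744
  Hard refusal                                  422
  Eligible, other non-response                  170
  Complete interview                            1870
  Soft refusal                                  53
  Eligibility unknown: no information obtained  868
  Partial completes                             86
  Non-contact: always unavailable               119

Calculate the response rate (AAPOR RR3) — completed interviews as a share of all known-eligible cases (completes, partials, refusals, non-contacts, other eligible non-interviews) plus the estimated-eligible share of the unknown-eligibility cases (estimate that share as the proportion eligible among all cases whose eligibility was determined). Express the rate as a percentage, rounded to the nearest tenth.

41.3%

Refused = 422 + 53 = 475
No answer / not reached = 455 + 119 = 574
Undetermined eligibility = 805 + 868 = 1673
Top = 1870
Eligible (known) = 1870 + 86 + 475 + 574 + 170 = 3175
e = 3175 / (3175 + 744) = 3175 / 3919 = 0.8102
Estimated eligible among unknowns = 0.8102 × 1673 = 1355.46
Denominator = 3175 + 1355.46 = 4530.46
RR3 = 1870 / 4530.46 = 0.4128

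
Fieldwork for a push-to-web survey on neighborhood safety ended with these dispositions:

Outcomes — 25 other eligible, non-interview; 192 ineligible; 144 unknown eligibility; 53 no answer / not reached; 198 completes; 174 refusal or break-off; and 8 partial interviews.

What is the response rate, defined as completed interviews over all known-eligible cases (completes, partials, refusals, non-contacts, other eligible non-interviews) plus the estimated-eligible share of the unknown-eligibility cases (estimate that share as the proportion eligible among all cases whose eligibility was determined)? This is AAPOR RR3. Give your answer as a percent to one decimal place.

35.4%

Top = 198
Known eligible = 198 + 8 + 174 + 53 + 25 = 458
e = 458 / (458 + 192) = 458 / 650 = 0.7046
e × U = 0.7046 × 144 = 101.46
Base = 458 + 101.46 = 559.46
RR3 = 198 / 559.46 = 0.3539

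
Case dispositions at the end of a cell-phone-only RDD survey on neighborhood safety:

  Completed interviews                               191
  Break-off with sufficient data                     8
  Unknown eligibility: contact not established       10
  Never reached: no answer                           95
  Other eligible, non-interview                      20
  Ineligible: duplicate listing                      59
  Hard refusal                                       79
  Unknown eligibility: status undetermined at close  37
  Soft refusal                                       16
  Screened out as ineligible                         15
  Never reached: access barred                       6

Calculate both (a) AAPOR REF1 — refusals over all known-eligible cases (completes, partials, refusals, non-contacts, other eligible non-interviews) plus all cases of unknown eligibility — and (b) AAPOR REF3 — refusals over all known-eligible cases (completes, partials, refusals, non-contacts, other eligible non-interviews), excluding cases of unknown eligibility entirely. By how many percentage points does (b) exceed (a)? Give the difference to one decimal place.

Refusals = 79 + 16 = 95
No answer / not reached = 95 + 6 = 101
Undetermined eligibility = 10 + 37 = 47
Ineligible = 15 + 59 = 74
Top: 95
Base: 191 + 8 + 95 + 101 + 20 + 47 = 462
REF1 = 95 / 462 = 0.2056
Base: 191 + 8 + 95 + 101 + 20 = 415
REF3 = 95 / 415 = 0.2289
Difference = 22.89 − 20.56 = 2.33 percentage points

2.3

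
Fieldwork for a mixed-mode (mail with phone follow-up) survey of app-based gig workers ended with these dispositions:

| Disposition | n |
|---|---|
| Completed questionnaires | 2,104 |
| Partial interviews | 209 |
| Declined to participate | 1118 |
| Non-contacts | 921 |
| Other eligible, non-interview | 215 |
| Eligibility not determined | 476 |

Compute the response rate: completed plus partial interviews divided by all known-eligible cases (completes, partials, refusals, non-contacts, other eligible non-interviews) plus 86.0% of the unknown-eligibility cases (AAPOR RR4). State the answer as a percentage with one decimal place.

46.5%

Num: 2104 + 209 = 2313
Known eligible: 2104 + 209 + 1118 + 921 + 215 = 4567
Eligible share of unknowns: 0.8600 × 476 = 409.36
Base: 4567 + 409.36 = 4976.36
RR4 = 2313 / 4976.36 = 0.4648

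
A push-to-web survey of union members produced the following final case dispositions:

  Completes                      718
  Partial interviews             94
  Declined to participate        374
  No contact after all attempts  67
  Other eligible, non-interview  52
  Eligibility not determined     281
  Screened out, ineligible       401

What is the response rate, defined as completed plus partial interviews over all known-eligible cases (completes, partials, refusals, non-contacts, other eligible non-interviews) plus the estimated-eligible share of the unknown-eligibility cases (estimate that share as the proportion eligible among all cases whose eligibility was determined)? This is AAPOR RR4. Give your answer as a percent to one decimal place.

53.4%

Num = 718 + 94 = 812
Determined eligible = 718 + 94 + 374 + 67 + 52 = 1305
e = 1305 / (1305 + 401) = 1305 / 1706 = 0.7649
Eligible share of unknowns = 0.7649 × 281 = 214.94
Denom = 1305 + 214.94 = 1519.94
RR4 = 812 / 1519.94 = 0.5342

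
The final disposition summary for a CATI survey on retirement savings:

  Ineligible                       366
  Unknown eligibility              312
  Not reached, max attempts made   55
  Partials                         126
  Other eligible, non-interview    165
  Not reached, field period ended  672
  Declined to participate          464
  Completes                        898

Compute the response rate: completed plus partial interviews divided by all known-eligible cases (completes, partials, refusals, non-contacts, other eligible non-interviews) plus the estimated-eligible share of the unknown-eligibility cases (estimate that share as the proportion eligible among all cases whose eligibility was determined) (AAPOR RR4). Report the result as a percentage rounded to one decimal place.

No contact after all attempts = 672 + 55 = 727
Numerator = 898 + 126 = 1024
Determined eligible = 898 + 126 + 464 + 727 + 165 = 2380
e = 2380 / (2380 + 366) = 2380 / 2746 = 0.8667
Estimated eligible among unknowns = 0.8667 × 312 = 270.41
Base = 2380 + 270.41 = 2650.41
RR4 = 1024 / 2650.41 = 0.3864

38.6%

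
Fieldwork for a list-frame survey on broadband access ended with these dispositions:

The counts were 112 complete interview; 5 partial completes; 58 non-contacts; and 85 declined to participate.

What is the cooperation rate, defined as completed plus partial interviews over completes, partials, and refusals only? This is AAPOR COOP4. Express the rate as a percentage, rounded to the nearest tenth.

57.9%

Numerator = 112 + 5 = 117
Denom = 112 + 5 + 85 = 202
COOP4 = 117 / 202 = 0.5792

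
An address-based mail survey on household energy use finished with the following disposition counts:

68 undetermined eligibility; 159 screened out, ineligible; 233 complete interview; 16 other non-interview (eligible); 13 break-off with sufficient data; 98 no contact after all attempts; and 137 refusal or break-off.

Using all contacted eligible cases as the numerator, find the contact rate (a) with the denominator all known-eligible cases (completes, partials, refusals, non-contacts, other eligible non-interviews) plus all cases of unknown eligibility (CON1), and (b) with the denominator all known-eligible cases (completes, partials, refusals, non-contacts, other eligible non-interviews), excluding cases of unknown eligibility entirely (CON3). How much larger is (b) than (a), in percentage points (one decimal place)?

Numerator → 233 + 13 + 137 + 16 = 399
Denominator → 233 + 13 + 137 + 98 + 16 + 68 = 565
CON1 = 399 / 565 = 0.7062
Denominator → 233 + 13 + 137 + 98 + 16 = 497
CON3 = 399 / 497 = 0.8028
Difference = 80.28 − 70.62 = 9.66 percentage points

9.7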